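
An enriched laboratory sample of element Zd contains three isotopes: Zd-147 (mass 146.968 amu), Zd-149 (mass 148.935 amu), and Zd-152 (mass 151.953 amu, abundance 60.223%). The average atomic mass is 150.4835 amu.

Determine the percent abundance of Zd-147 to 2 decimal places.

Let x and y be the fractions of Zd-147 and Zd-149. Then x + y = 1 − 0.60223 = 0.39777 and 146.968x + 148.935y = 150.4835 − 0.60223×151.953 = 58.97284481.
Substituting: 146.968x + 148.935(0.39777 − x) = 58.97284481
(146.968 − 148.935)x = -0.26903014  ⇒  x = 0.13677, y = 0.26100
Zd-147: 13.68%, Zd-149: 26.10%.

13.68%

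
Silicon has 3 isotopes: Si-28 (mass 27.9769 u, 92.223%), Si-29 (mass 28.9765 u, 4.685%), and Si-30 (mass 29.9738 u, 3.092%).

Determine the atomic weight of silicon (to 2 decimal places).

28.09 u

Average mass = Σ (abundance × isotope mass) = 0.92223 × 27.9769 + 0.04685 × 28.9765 + 0.03092 × 29.9738
= 25.80114 + 1.35755 + 0.92679 = 28.08548 u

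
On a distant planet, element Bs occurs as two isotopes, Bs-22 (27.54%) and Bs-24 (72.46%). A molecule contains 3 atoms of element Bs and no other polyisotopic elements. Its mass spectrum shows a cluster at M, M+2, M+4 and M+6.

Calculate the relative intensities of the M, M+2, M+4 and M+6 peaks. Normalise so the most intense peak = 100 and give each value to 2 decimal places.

4.82 : 38.01 : 100.00 : 87.70

Expanding (0.2754 + 0.7246)^3:
P(M) = 0.2754^3 = 0.020888
P(M+2) = 3 × 0.2754^2 × 0.7246^1 = 0.164872
P(M+4) = 3 × 0.2754^1 × 0.7246^2 = 0.433792
P(M+6) = 0.7246^3 = 0.380448
The M+4 peak is largest (0.433792); scaling to 100 gives 4.82 : 38.01 : 100.00 : 87.70.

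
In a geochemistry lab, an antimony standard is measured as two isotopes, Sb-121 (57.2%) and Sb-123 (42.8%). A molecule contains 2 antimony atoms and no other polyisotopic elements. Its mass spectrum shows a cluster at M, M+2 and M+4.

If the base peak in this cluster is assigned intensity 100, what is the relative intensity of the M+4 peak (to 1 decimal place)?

(0.572 + 0.428)^2 gives M 0.3272, M+2 0.4896, M+4 0.1832; the largest is M+2.
P(M+2) = C(2,1) × 0.572^1 × 0.428^1 = 2 × 0.5720 × 0.4280 = 0.489632 (base)
P(M+4) = C(2,2) × 0.572^0 × 0.428^2 = 1 × 1.0000 × 0.183184 = 0.183184
Relative intensity = 0.183184 / 0.489632 × 100 = 37.4

37.4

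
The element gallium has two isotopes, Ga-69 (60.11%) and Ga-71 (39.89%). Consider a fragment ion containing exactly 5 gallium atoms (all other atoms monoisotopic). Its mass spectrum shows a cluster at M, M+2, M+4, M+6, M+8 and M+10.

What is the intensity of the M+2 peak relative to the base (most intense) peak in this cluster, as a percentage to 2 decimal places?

75.34%

(0.6011 + 0.3989)^5 gives M 0.0785, M+2 0.2604, M+4 0.3456, M+6 0.2293, M+8 0.0761, M+10 0.0101; the largest is M+4.
P(M+4) = C(5,2) × 0.6011^3 × 0.3989^2 = 10 × 0.21719018 × 0.15912121 = 0.345596 (base)
P(M+2) = C(5,1) × 0.6011^4 × 0.3989^1 = 5 × 0.13055302 × 0.3989 = 0.260388
Relative intensity = 0.260388 / 0.345596 × 100 = 75.34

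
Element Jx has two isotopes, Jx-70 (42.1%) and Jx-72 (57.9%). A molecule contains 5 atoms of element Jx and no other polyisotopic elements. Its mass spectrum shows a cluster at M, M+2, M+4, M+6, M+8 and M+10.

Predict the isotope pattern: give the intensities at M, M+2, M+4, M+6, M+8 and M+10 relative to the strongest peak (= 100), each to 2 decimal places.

3.84 : 26.43 : 72.71 : 100.00 : 68.76 : 18.91

Each Jx atom is independently Jx-70 (p = 0.421) or Jx-72 (q = 0.579); the cluster is the binomial expansion (p + q)^5.
P(M) = 0.421^5 = 0.013225
P(M+2) = 5 × 0.421^4 × 0.579^1 = 0.090945
P(M+4) = 10 × 0.421^3 × 0.579^2 = 0.250152
P(M+6) = 10 × 0.421^2 × 0.579^3 = 0.344033
P(M+8) = 5 × 0.421^1 × 0.579^4 = 0.236574
P(M+10) = 0.579^5 = 0.065072
The M+6 peak is largest (0.344033); scaling to 100 gives 3.84 : 26.43 : 72.71 : 100.00 : 68.76 : 18.91.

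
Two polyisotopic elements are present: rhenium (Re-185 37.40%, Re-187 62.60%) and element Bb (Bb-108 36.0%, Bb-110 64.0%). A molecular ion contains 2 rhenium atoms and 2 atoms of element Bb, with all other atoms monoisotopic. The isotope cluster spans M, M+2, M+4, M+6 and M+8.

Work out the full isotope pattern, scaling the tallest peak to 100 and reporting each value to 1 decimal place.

Rhenium pattern (n=2): 0.139876 : 0.468248 : 0.391876
Element Bb pattern (n=2): 0.1296 : 0.4608 : 0.4096
Convolve the two distributions (both contribute in 2-u steps):
  M: 0.139876×0.1296 = 0.018128
  M+2: 0.139876×0.4608 + 0.468248×0.1296 = 0.125140
  M+4: 0.139876×0.4096 + 0.468248×0.4608 + 0.391876×0.1296 = 0.323849
  M+6: 0.468248×0.4096 + 0.391876×0.4608 = 0.372371
  M+8: 0.391876×0.4096 = 0.160512
Scale to base peak (0.372371) = 100: 4.9 : 33.6 : 87.0 : 100.0 : 43.1

4.9 : 33.6 : 87.0 : 100.0 : 43.1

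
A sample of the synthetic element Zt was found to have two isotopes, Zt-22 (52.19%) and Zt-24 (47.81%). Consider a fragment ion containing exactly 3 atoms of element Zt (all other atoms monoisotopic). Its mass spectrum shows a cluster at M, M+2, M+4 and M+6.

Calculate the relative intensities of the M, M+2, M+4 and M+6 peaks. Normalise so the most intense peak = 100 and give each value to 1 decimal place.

36.4 : 100.0 : 91.6 : 28.0

Expanding (0.5219 + 0.4781)^3:
P(M) = 0.5219^3 = 0.142155
P(M+2) = 3 × 0.5219^2 × 0.4781^1 = 0.390674
P(M+4) = 3 × 0.5219^1 × 0.4781^2 = 0.357887
P(M+6) = 0.4781^3 = 0.109284
The M+2 peak is largest (0.390674); scaling to 100 gives 36.4 : 100.0 : 91.6 : 28.0.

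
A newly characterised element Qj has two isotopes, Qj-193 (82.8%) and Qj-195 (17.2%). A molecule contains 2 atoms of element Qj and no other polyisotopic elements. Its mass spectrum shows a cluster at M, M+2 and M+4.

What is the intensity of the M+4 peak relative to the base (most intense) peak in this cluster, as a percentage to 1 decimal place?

Binomial terms of (0.828 + 0.172)^2: M 0.6856, M+2 0.2848, M+4 0.0296 → M is the base peak.
P(M) = C(2,0) × 0.828^2 × 0.172^0 = 1 × 0.685584 × 1.0000 = 0.685584 (base)
P(M+4) = C(2,2) × 0.828^0 × 0.172^2 = 1 × 1.0000 × 0.029584 = 0.029584
Relative intensity = 0.029584 / 0.685584 × 100 = 4.3

4.3%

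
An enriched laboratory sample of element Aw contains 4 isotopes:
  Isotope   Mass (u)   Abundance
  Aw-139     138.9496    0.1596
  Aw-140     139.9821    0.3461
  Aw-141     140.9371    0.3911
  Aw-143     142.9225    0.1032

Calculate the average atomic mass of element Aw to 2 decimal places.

Ar = Σ fᵢ·mᵢ = 0.1596 × 138.9496 + 0.3461 × 139.9821 + 0.3911 × 140.9371 + 0.1032 × 142.9225
= 22.17636 + 48.44780 + 55.12050 + 14.74960 = 140.49426 u

140.49 u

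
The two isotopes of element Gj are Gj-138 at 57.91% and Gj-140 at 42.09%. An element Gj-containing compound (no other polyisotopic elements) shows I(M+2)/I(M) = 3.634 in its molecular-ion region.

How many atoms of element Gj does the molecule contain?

5

For n independent Gj atoms, I(M+2)/I(M) = n · (abundance Gj-140) / (abundance Gj-138) = n · 0.4209/0.5791.
n = 3.634 × 0.5791/0.4209 = 5.00 ≈ 5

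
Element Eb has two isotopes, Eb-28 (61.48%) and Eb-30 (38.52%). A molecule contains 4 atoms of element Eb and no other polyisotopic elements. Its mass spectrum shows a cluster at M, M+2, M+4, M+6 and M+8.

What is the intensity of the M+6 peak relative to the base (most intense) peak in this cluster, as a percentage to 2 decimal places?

39.26%

(0.6148 + 0.3852)^4 gives M 0.1429, M+2 0.3581, M+4 0.3365, M+6 0.1406, M+8 0.0220; the largest is M+2.
P(M+2) = C(4,1) × 0.6148^3 × 0.3852^1 = 4 × 0.23238151 × 0.3852 = 0.358053 (base)
P(M+6) = C(4,3) × 0.6148^1 × 0.3852^3 = 4 × 0.6148 × 0.05715561 = 0.140557
Relative intensity = 0.140557 / 0.358053 × 100 = 39.26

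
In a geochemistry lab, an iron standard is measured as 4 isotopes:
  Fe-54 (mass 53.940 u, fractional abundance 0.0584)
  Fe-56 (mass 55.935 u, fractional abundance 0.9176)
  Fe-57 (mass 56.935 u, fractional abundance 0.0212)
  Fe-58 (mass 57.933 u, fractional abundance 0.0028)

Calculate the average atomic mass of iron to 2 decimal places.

55.85 u

Weight each isotope mass by its fractional abundance: 0.0584 × 53.940 + 0.9176 × 55.935 + 0.0212 × 56.935 + 0.0028 × 57.933
= 3.1501 + 51.3260 + 1.2070 + 0.1622 = 55.8453 u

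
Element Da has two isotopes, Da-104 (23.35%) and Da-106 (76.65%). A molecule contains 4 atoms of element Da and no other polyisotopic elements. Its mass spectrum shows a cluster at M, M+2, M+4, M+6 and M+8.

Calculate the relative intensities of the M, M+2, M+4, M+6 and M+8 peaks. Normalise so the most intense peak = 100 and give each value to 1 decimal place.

0.7 : 9.3 : 45.7 : 100.0 : 82.1

The 4 Da atoms are independent, so intensities follow the terms of (0.2335 + 0.7665)^4.
P(M) = 0.2335^4 = 0.002973
P(M+2) = 4 × 0.2335^3 × 0.7665^1 = 0.039033
P(M+4) = 6 × 0.2335^2 × 0.7665^2 = 0.192198
P(M+6) = 4 × 0.2335^1 × 0.7665^3 = 0.420614
P(M+8) = 0.7665^4 = 0.345182
The M+6 peak is largest (0.420614); scaling to 100 gives 0.7 : 9.3 : 45.7 : 100.0 : 82.1.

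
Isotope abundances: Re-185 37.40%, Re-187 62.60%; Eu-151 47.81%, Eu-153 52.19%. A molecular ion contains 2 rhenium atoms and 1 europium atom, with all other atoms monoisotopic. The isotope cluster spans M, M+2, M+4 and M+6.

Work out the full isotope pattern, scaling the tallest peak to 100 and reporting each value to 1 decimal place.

Rhenium pattern (n=2): 0.139876 : 0.468248 : 0.391876
Europium pattern (n=1): 0.4781 : 0.5219
Convolve the two distributions (both contribute in 2-u steps):
  M: 0.139876×0.4781 = 0.066875
  M+2: 0.139876×0.5219 + 0.468248×0.4781 = 0.296871
  M+4: 0.468248×0.5219 + 0.391876×0.4781 = 0.431735
  M+6: 0.391876×0.5219 = 0.204520
Scale to base peak (0.431735) = 100: 15.5 : 68.8 : 100.0 : 47.4

15.5 : 68.8 : 100.0 : 47.4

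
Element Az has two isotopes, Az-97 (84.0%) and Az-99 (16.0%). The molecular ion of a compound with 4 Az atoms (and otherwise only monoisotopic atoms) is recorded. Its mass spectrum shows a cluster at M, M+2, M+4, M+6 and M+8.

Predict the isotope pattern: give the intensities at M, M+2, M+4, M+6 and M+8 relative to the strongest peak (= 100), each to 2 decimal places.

100.00 : 76.19 : 21.77 : 2.76 : 0.13

Each Az atom is independently Az-97 (p = 0.840) or Az-99 (q = 0.160); the cluster is the binomial expansion (p + q)^4.
P(M) = 0.840^4 = 0.497871
P(M+2) = 4 × 0.840^3 × 0.160^1 = 0.379331
P(M+4) = 6 × 0.840^2 × 0.160^2 = 0.108380
P(M+6) = 4 × 0.840^1 × 0.160^3 = 0.013763
P(M+8) = 0.160^4 = 0.000655
The M peak is largest (0.497871); scaling to 100 gives 100.00 : 76.19 : 21.77 : 2.76 : 0.13.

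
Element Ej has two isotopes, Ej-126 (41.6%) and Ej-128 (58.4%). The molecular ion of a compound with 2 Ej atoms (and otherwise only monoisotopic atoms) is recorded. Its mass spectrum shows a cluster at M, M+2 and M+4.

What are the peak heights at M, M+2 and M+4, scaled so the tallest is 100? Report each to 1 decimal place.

The 2 Ej atoms are independent, so intensities follow the terms of (0.416 + 0.584)^2.
P(M) = 0.416^2 = 0.173056
P(M+2) = 2 × 0.416^1 × 0.584^1 = 0.485888
P(M+4) = 0.584^2 = 0.341056
The M+2 peak is largest (0.485888); scaling to 100 gives 35.6 : 100.0 : 70.2.

35.6 : 100.0 : 70.2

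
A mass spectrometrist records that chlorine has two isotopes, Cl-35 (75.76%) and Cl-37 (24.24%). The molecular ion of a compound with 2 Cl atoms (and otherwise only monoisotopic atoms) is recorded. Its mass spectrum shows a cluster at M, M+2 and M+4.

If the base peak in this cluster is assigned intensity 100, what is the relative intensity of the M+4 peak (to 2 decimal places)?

10.24

Binomial terms of (0.7576 + 0.2424)^2: M 0.5740, M+2 0.3673, M+4 0.0588 → M is the base peak.
P(M) = C(2,0) × 0.7576^2 × 0.2424^0 = 1 × 0.57395776 × 1.0000 = 0.573958 (base)
P(M+4) = C(2,2) × 0.7576^0 × 0.2424^2 = 1 × 1.0000 × 0.05875776 = 0.058758
Relative intensity = 0.058758 / 0.573958 × 100 = 10.24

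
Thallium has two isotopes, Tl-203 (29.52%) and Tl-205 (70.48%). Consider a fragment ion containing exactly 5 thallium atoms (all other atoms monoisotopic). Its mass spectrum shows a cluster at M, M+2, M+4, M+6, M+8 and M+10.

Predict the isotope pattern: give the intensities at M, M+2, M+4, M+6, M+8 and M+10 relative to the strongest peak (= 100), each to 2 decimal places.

Expanding (0.2952 + 0.7048)^5:
P(M) = 0.2952^5 = 0.002242
P(M+2) = 5 × 0.2952^4 × 0.7048^1 = 0.026761
P(M+4) = 10 × 0.2952^3 × 0.7048^2 = 0.127785
P(M+6) = 10 × 0.2952^2 × 0.7048^3 = 0.305092
P(M+8) = 5 × 0.2952^1 × 0.7048^4 = 0.364208
P(M+10) = 0.7048^5 = 0.173912
The M+8 peak is largest (0.364208); scaling to 100 gives 0.62 : 7.35 : 35.09 : 83.77 : 100.00 : 47.75.

0.62 : 7.35 : 35.09 : 83.77 : 100.00 : 47.75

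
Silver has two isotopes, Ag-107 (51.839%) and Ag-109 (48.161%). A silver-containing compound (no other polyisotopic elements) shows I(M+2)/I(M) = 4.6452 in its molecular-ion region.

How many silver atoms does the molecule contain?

5

For n independent Ag atoms, I(M+2)/I(M) = n · (abundance Ag-109) / (abundance Ag-107) = n · 0.48161/0.51839.
n = 4.6452 × 0.51839/0.48161 = 5.00 ≈ 5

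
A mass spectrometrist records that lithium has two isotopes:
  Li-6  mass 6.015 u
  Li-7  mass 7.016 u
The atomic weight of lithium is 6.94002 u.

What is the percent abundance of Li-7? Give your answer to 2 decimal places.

Let x be the fractional abundance of Li-6; then Li-7 has abundance 1 − x.
6.015·x + 7.016·(1 − x) = 6.94002
(6.015 − 7.016)·x = 6.94002 − 7.016
x = -0.07598 / -1.001 = 0.07590 → 7.59% Li-6, 92.41% Li-7.

92.41%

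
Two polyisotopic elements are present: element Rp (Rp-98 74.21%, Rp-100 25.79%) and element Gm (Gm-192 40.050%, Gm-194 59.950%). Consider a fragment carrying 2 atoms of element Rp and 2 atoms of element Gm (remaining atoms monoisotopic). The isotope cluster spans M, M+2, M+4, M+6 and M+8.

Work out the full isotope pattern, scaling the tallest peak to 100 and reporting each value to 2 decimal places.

Element Rp pattern (n=2): 0.55071241 : 0.38277518 : 0.06651241
Element Gm pattern (n=2): 0.16040025 : 0.4801995 : 0.35940025
Convolve the two distributions (both contribute in 2-u steps):
  M: 0.55071241×0.16040025 = 0.088334
  M+2: 0.55071241×0.4801995 + 0.38277518×0.16040025 = 0.325849
  M+4: 0.55071241×0.35940025 + 0.38277518×0.4801995 + 0.06651241×0.16040025 = 0.392403
  M+6: 0.38277518×0.35940025 + 0.06651241×0.4801995 = 0.169509
  M+8: 0.06651241×0.35940025 = 0.023905
Scale to base peak (0.392403) = 100: 22.51 : 83.04 : 100.00 : 43.20 : 6.09

22.51 : 83.04 : 100.00 : 43.20 : 6.09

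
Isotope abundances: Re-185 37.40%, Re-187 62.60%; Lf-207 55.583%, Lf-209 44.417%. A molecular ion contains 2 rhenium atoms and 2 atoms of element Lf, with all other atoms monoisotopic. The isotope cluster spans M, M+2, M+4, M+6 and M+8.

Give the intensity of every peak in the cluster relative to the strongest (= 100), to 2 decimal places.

Rhenium pattern (n=2): 0.139876 : 0.468248 : 0.391876
Element Lf pattern (n=2): 0.30894699 : 0.49376602 : 0.19728699
Convolve the two distributions (both contribute in 2-u steps):
  M: 0.139876×0.30894699 = 0.043214
  M+2: 0.139876×0.49376602 + 0.468248×0.30894699 = 0.213730
  M+4: 0.139876×0.19728699 + 0.468248×0.49376602 + 0.391876×0.30894699 = 0.379870
  M+6: 0.468248×0.19728699 + 0.391876×0.49376602 = 0.285874
  M+8: 0.391876×0.19728699 = 0.077312
Scale to base peak (0.379870) = 100: 11.38 : 56.26 : 100.00 : 75.26 : 20.35

11.38 : 56.26 : 100.00 : 75.26 : 20.35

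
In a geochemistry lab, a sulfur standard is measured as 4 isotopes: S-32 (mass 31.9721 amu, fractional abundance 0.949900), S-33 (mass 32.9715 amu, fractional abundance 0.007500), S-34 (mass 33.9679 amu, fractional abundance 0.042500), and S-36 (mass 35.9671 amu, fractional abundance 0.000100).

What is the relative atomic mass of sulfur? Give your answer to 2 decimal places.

32.06 amu

Weight each isotope mass by its fractional abundance: 0.949900 × 31.9721 + 0.007500 × 32.9715 + 0.042500 × 33.9679 + 0.000100 × 35.9671
= 30.37030 + 0.24729 + 1.44364 + 0.00360 = 32.06483 amu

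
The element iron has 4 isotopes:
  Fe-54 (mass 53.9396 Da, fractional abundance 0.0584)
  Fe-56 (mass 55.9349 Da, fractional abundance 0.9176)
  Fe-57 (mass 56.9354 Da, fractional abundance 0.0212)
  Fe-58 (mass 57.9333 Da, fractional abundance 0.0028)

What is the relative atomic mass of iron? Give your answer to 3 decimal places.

55.845 Da

The abundance-weighted mean is 0.0584 × 53.9396 + 0.9176 × 55.9349 + 0.0212 × 56.9354 + 0.0028 × 57.9333
= 3.15007 + 51.32586 + 1.20703 + 0.16221 = 55.84517 Da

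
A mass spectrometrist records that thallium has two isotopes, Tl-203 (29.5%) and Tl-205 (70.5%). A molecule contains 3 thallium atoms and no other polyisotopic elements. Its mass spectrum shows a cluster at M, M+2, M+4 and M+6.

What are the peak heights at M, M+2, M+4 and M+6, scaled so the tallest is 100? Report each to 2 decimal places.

The 3 Tl atoms are independent, so intensities follow the terms of (0.295 + 0.705)^3.
P(M) = 0.295^3 = 0.025672
P(M+2) = 3 × 0.295^2 × 0.705^1 = 0.184058
P(M+4) = 3 × 0.295^1 × 0.705^2 = 0.439867
P(M+6) = 0.705^3 = 0.350403
The M+4 peak is largest (0.439867); scaling to 100 gives 5.84 : 41.84 : 100.00 : 79.66.

5.84 : 41.84 : 100.00 : 79.66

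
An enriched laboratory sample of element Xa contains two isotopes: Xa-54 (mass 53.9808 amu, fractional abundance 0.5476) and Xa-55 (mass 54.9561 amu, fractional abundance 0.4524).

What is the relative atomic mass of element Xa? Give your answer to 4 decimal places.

54.4220 amu

Ar = Σ fᵢ·mᵢ = 0.5476 × 53.9808 + 0.4524 × 54.9561
= 29.55989 + 24.86214 = 54.42203 amu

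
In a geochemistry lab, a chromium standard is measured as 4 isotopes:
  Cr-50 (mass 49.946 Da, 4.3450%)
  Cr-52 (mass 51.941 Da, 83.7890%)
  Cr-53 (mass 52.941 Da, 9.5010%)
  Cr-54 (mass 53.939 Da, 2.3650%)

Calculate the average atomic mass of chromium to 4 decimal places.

51.9966 Da

The abundance-weighted mean is 0.043450 × 49.946 + 0.837890 × 51.941 + 0.095010 × 52.941 + 0.023650 × 53.939
= 2.17015 + 43.52084 + 5.02992 + 1.27566 = 51.99657 Da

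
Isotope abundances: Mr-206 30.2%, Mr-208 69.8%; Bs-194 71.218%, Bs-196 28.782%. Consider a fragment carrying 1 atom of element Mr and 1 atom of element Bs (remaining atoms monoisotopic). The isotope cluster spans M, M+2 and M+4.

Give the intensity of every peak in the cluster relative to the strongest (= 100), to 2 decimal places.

36.83 : 100.00 : 34.40

Element Mr pattern (n=1): 0.3020 : 0.6980
Element Bs pattern (n=1): 0.71218 : 0.28782
Convolve the two distributions (both contribute in 2-u steps):
  M: 0.3020×0.71218 = 0.215078
  M+2: 0.3020×0.28782 + 0.6980×0.71218 = 0.584023
  M+4: 0.6980×0.28782 = 0.200898
Scale to base peak (0.584023) = 100: 36.83 : 100.00 : 34.40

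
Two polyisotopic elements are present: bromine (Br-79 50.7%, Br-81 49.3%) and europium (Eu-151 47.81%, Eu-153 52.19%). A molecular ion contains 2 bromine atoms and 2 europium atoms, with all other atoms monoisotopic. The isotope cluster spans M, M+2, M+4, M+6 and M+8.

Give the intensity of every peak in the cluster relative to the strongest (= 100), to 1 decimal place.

15.7 : 64.7 : 100.0 : 68.6 : 17.7

Bromine pattern (n=2): 0.257049 : 0.499902 : 0.243049
Europium pattern (n=2): 0.22857961 : 0.49904078 : 0.27237961
Convolve the two distributions (both contribute in 2-u steps):
  M: 0.257049×0.22857961 = 0.058756
  M+2: 0.257049×0.49904078 + 0.499902×0.22857961 = 0.242545
  M+4: 0.257049×0.27237961 + 0.499902×0.49904078 + 0.243049×0.22857961 = 0.375042
  M+6: 0.499902×0.27237961 + 0.243049×0.49904078 = 0.257454
  M+8: 0.243049×0.27237961 = 0.066202
Scale to base peak (0.375042) = 100: 15.7 : 64.7 : 100.0 : 68.6 : 17.7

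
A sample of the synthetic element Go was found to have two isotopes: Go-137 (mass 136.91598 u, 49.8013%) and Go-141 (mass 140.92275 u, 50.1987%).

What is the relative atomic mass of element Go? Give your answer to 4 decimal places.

Average mass = Σ (abundance × isotope mass) = 0.498013 × 136.91598 + 0.501987 × 140.92275
= 68.185938 + 70.741389 = 138.927327 u

138.9273 u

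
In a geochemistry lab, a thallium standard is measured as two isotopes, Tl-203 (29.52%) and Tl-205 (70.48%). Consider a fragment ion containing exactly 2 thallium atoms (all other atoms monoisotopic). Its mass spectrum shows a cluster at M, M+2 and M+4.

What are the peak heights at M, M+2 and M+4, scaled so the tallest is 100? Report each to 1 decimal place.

The 2 Tl atoms are independent, so intensities follow the terms of (0.2952 + 0.7048)^2.
P(M) = 0.2952^2 = 0.087143
P(M+2) = 2 × 0.2952^1 × 0.7048^1 = 0.416114
P(M+4) = 0.7048^2 = 0.496743
The M+4 peak is largest (0.496743); scaling to 100 gives 17.5 : 83.8 : 100.0.

17.5 : 83.8 : 100.0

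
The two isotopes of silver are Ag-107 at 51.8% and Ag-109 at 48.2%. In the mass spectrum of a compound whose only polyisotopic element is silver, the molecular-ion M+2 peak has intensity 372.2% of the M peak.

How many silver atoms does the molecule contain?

4

With n Ag atoms, P(M+2)/P(M) = C(n,1)·p^(n−1)q / p^n = n·q/p = n · 0.482/0.518.
n = 3.722 × 0.518/0.482 = 4.00 ≈ 4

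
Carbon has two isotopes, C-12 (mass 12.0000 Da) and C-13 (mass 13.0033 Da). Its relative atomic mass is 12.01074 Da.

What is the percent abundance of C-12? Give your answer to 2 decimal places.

Writing the weighted mean with unknown fraction x of C-12:
12.0000·x + 13.0033·(1 − x) = 12.01074
(12.0000 − 13.0033)·x = 12.01074 − 13.0033
x = -0.99256 / -1.0033 = 0.98930 → 98.93% C-12, 1.07% C-13.

98.93%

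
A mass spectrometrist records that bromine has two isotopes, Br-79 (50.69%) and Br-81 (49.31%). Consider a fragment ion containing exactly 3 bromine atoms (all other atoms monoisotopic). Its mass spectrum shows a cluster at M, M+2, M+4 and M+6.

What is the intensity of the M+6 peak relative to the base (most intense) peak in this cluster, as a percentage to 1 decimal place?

31.5%

Term probabilities: M 0.1302, M+2 0.3801, M+4 0.3698, M+6 0.1199. Base peak = M+2.
P(M+2) = C(3,1) × 0.5069^2 × 0.4931^1 = 3 × 0.25694761 × 0.4931 = 0.380103 (base)
P(M+6) = C(3,3) × 0.5069^0 × 0.4931^3 = 1 × 1.0000 × 0.11989609 = 0.119896
Relative intensity = 0.119896 / 0.380103 × 100 = 31.5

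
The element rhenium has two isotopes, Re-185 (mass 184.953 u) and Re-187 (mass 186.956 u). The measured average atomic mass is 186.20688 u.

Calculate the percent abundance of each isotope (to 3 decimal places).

Re-185: 37.400%, Re-187: 62.600%

Let x be the fractional abundance of Re-185; then Re-187 has abundance 1 − x.
184.953·x + 186.956·(1 − x) = 186.20688
(184.953 − 186.956)·x = 186.20688 − 186.956
x = -0.74912 / -2.003 = 0.37400 → 37.400% Re-185, 62.600% Re-187.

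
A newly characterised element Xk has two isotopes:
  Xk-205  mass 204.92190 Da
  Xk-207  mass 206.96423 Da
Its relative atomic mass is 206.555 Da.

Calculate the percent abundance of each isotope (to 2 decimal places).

Let x be the fractional abundance of Xk-205; then Xk-207 has abundance 1 − x.
204.92190·x + 206.96423·(1 − x) = 206.555
(204.92190 − 206.96423)·x = 206.555 − 206.96423
x = -0.40923 / -2.04233 = 0.20037 → 20.04% Xk-205, 79.96% Xk-207.

Xk-205: 20.04%, Xk-207: 79.96%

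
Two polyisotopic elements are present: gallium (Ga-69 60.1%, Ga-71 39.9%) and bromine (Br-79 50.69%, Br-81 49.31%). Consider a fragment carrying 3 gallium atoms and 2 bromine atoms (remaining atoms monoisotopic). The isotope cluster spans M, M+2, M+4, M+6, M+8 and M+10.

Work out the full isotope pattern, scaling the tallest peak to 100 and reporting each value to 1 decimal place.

16.3 : 64.1 : 100.0 : 77.3 : 29.6 : 4.5

Gallium pattern (n=3): 0.2170818 : 0.4323576 : 0.2870394 : 0.0635212
Bromine pattern (n=2): 0.25694761 : 0.49990478 : 0.24314761
Convolve the two distributions (both contribute in 2-u steps):
  M: 0.2170818×0.25694761 = 0.055779
  M+2: 0.2170818×0.49990478 + 0.4323576×0.25694761 = 0.219613
  M+4: 0.2170818×0.24314761 + 0.4323576×0.49990478 + 0.2870394×0.25694761 = 0.342675
  M+6: 0.4323576×0.24314761 + 0.2870394×0.49990478 + 0.0635212×0.25694761 = 0.264941
  M+8: 0.2870394×0.24314761 + 0.0635212×0.49990478 = 0.101547
  M+10: 0.0635212×0.24314761 = 0.015445
Scale to base peak (0.342675) = 100: 16.3 : 64.1 : 100.0 : 77.3 : 29.6 : 4.5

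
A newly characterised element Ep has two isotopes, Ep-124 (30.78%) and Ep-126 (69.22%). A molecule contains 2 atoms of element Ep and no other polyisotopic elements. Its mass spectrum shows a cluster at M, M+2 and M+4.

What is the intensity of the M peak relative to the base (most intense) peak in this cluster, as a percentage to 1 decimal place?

(0.3078 + 0.6922)^2 gives M 0.0947, M+2 0.4261, M+4 0.4791; the largest is M+4.
P(M+4) = C(2,2) × 0.3078^0 × 0.6922^2 = 1 × 1.0000 × 0.47914084 = 0.479141 (base)
P(M) = C(2,0) × 0.3078^2 × 0.6922^0 = 1 × 0.09474084 × 1.0000 = 0.094741
Relative intensity = 0.094741 / 0.479141 × 100 = 19.8

19.8%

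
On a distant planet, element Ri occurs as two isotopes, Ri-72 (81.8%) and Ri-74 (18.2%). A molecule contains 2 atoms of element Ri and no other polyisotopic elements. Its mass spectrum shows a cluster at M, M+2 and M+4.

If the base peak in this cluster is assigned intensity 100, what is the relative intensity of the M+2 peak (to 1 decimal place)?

44.5

(0.818 + 0.182)^2 gives M 0.6691, M+2 0.2978, M+4 0.0331; the largest is M.
P(M) = C(2,0) × 0.818^2 × 0.182^0 = 1 × 0.669124 × 1.0000 = 0.669124 (base)
P(M+2) = C(2,1) × 0.818^1 × 0.182^1 = 2 × 0.8180 × 0.1820 = 0.297752
Relative intensity = 0.297752 / 0.669124 × 100 = 44.5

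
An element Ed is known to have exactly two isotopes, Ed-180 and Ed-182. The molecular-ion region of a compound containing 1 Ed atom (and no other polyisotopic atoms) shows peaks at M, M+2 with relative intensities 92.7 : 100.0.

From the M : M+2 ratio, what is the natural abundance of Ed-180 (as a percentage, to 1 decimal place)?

48.1%

Write p for the Ed-180 fraction. I(M+2)/I(M) = [C(1,1)·p^0·(1−p)] / p^1 = 1·(1−p)/p = 100.0/92.7 = 1.0787
(1−p)/p = 1.0787/1 = 1.0787  ⇒  p = 1/(1 + 1.0787) = 0.4811
Ed-180: 48.1%, Ed-182: 51.9%.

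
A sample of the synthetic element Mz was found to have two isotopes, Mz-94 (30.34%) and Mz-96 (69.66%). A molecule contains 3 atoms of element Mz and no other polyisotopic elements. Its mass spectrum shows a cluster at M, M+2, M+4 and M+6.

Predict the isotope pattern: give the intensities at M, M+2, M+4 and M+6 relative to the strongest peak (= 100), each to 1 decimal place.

Expanding (0.3034 + 0.6966)^3:
P(M) = 0.3034^3 = 0.027928
P(M+2) = 3 × 0.3034^2 × 0.6966^1 = 0.192369
P(M+4) = 3 × 0.3034^1 × 0.6966^2 = 0.441676
P(M+6) = 0.6966^3 = 0.338026
The M+4 peak is largest (0.441676); scaling to 100 gives 6.3 : 43.6 : 100.0 : 76.5.

6.3 : 43.6 : 100.0 : 76.5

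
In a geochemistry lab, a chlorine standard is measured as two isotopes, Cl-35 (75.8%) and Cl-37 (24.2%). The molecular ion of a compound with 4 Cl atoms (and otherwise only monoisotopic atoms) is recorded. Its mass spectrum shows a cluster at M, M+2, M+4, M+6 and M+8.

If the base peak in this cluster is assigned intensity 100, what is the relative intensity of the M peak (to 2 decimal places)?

78.31

Term probabilities: M 0.3301, M+2 0.4216, M+4 0.2019, M+6 0.0430, M+8 0.0034. Base peak = M+2.
P(M+2) = C(4,1) × 0.758^3 × 0.242^1 = 4 × 0.43551951 × 0.2420 = 0.421583 (base)
P(M) = C(4,0) × 0.758^4 × 0.242^0 = 1 × 0.33012379 × 1.0000 = 0.330124
Relative intensity = 0.330124 / 0.421583 × 100 = 78.31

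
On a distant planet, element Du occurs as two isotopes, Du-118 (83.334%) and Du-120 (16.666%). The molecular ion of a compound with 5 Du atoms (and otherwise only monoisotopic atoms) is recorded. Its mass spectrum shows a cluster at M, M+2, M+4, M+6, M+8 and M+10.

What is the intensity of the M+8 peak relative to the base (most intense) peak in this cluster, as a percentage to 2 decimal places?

0.80%

Binomial terms of (0.83334 + 0.16666)^5: M 0.4019, M+2 0.4019, M+4 0.1607, M+6 0.0321, M+8 0.0032, M+10 0.0001 → M is the base peak.
P(M) = C(5,0) × 0.83334^5 × 0.16666^0 = 1 × 0.40189365 × 1.0000 = 0.401894 (base)
P(M+8) = C(5,4) × 0.83334^1 × 0.16666^4 = 5 × 0.83334 × 0.00077148 = 0.003215
Relative intensity = 0.003215 / 0.401894 × 100 = 0.80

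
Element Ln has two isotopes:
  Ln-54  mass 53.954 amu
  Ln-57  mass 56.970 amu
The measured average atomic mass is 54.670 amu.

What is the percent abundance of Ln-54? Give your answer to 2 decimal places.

Let x be the fractional abundance of Ln-54; then Ln-57 has abundance 1 − x.
53.954·x + 56.970·(1 − x) = 54.670
(53.954 − 56.970)·x = 54.670 − 56.970
x = -2.300 / -3.016 = 0.76260 → 76.26% Ln-54, 23.74% Ln-57.

76.26%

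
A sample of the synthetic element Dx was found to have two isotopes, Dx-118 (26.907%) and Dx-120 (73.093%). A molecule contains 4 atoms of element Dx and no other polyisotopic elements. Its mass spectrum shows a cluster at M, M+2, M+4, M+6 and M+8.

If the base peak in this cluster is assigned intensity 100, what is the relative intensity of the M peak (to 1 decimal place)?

1.2

Term probabilities: M 0.0052, M+2 0.0570, M+4 0.2321, M+6 0.4203, M+8 0.2854. Base peak = M+6.
P(M+6) = C(4,3) × 0.26907^1 × 0.73093^3 = 4 × 0.26907 × 0.39050569 = 0.420293 (base)
P(M) = C(4,0) × 0.26907^4 × 0.73093^0 = 1 × 0.00524157 × 1.0000 = 0.005242
Relative intensity = 0.005242 / 0.420293 × 100 = 1.2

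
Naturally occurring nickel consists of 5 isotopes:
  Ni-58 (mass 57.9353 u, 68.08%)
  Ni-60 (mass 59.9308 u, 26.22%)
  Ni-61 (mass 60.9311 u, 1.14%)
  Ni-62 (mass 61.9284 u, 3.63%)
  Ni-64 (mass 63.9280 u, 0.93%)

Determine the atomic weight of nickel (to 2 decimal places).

Weight each isotope mass by its fractional abundance: 0.6808 × 57.9353 + 0.2622 × 59.9308 + 0.0114 × 60.9311 + 0.0363 × 61.9284 + 0.0093 × 63.9280
= 39.44235 + 15.71386 + 0.69461 + 2.24800 + 0.59453 = 58.69335 u

58.69 u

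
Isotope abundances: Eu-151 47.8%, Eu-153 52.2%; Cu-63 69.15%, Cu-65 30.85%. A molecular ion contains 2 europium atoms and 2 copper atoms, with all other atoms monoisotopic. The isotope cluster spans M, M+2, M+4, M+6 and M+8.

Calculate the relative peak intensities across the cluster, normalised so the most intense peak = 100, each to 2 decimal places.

Europium pattern (n=2): 0.228484 : 0.499032 : 0.272484
Copper pattern (n=2): 0.47817225 : 0.4266555 : 0.09517225
Convolve the two distributions (both contribute in 2-u steps):
  M: 0.228484×0.47817225 = 0.109255
  M+2: 0.228484×0.4266555 + 0.499032×0.47817225 = 0.336107
  M+4: 0.228484×0.09517225 + 0.499032×0.4266555 + 0.272484×0.47817225 = 0.364954
  M+6: 0.499032×0.09517225 + 0.272484×0.4266555 = 0.163751
  M+8: 0.272484×0.09517225 = 0.025933
Scale to base peak (0.364954) = 100: 29.94 : 92.10 : 100.00 : 44.87 : 7.11

29.94 : 92.10 : 100.00 : 44.87 : 7.11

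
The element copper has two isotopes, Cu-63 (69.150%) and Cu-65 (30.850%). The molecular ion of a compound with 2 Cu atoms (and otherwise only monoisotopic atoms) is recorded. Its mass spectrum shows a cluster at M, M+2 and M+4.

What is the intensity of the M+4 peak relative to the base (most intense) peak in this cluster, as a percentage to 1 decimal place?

Binomial terms of (0.69150 + 0.30850)^2: M 0.4782, M+2 0.4267, M+4 0.0952 → M is the base peak.
P(M) = C(2,0) × 0.69150^2 × 0.30850^0 = 1 × 0.47817225 × 1.0000 = 0.478172 (base)
P(M+4) = C(2,2) × 0.69150^0 × 0.30850^2 = 1 × 1.0000 × 0.09517225 = 0.095172
Relative intensity = 0.095172 / 0.478172 × 100 = 19.9

19.9%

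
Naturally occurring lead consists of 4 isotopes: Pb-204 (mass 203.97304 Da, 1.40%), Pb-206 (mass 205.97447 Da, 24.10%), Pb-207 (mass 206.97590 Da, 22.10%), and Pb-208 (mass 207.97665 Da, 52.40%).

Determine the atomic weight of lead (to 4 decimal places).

207.2169 Da

Weight each isotope mass by its fractional abundance: 0.0140 × 203.97304 + 0.2410 × 205.97447 + 0.2210 × 206.97590 + 0.5240 × 207.97665
= 2.855623 + 49.639847 + 45.741674 + 108.979765 = 207.216909 Da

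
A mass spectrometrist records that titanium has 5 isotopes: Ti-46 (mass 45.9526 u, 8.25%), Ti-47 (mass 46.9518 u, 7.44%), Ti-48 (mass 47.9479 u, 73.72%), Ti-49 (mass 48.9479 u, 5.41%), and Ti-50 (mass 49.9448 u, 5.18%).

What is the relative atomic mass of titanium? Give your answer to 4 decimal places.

47.8667 u

Ar = Σ fᵢ·mᵢ = 0.0825 × 45.9526 + 0.0744 × 46.9518 + 0.7372 × 47.9479 + 0.0541 × 48.9479 + 0.0518 × 49.9448
= 3.79109 + 3.49321 + 35.34719 + 2.64808 + 2.58714 = 47.86671 u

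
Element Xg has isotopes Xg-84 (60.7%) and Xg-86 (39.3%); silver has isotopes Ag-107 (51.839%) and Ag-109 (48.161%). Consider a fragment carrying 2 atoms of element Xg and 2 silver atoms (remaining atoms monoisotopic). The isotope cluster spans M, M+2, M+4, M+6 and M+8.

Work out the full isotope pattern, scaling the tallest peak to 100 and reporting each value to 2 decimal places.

27.11 : 85.48 : 100.00 : 51.42 : 9.81

Element Xg pattern (n=2): 0.368449 : 0.477102 : 0.154449
Silver pattern (n=2): 0.26872819 : 0.49932362 : 0.23194819
Convolve the two distributions (both contribute in 2-u steps):
  M: 0.368449×0.26872819 = 0.099013
  M+2: 0.368449×0.49932362 + 0.477102×0.26872819 = 0.312186
  M+4: 0.368449×0.23194819 + 0.477102×0.49932362 + 0.154449×0.26872819 = 0.365194
  M+6: 0.477102×0.23194819 + 0.154449×0.49932362 = 0.187783
  M+8: 0.154449×0.23194819 = 0.035824
Scale to base peak (0.365194) = 100: 27.11 : 85.48 : 100.00 : 51.42 : 9.81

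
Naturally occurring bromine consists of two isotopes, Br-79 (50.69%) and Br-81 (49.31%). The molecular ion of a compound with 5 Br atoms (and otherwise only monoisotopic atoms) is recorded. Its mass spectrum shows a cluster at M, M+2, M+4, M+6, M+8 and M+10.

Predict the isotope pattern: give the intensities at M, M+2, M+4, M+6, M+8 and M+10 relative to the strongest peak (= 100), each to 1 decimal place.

10.6 : 51.4 : 100.0 : 97.3 : 47.3 : 9.2

The 5 Br atoms are independent, so intensities follow the terms of (0.5069 + 0.4931)^5.
P(M) = 0.5069^5 = 0.033467
P(M+2) = 5 × 0.5069^4 × 0.4931^1 = 0.162777
P(M+4) = 10 × 0.5069^3 × 0.4931^2 = 0.316692
P(M+6) = 10 × 0.5069^2 × 0.4931^3 = 0.308070
P(M+8) = 5 × 0.5069^1 × 0.4931^4 = 0.149842
P(M+10) = 0.4931^5 = 0.029152
The M+4 peak is largest (0.316692); scaling to 100 gives 10.6 : 51.4 : 100.0 : 97.3 : 47.3 : 9.2.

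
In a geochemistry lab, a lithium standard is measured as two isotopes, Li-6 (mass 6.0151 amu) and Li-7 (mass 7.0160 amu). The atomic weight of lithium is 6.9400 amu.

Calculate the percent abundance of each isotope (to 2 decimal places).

Let x be the fractional abundance of Li-6; then Li-7 has abundance 1 − x.
6.0151·x + 7.0160·(1 − x) = 6.9400
(6.0151 − 7.0160)·x = 6.9400 − 7.0160
x = -0.0760 / -1.0009 = 0.07593 → 7.59% Li-6, 92.41% Li-7.

Li-6: 7.59%, Li-7: 92.41%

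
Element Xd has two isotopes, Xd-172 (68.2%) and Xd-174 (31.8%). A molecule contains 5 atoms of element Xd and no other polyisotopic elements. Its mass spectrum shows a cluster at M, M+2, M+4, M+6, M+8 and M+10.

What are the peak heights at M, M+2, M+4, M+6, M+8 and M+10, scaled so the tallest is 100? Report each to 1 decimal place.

42.9 : 100.0 : 93.3 : 43.5 : 10.1 : 0.9

Each Xd atom is independently Xd-172 (p = 0.682) or Xd-174 (q = 0.318); the cluster is the binomial expansion (p + q)^5.
P(M) = 0.682^5 = 0.147544
P(M+2) = 5 × 0.682^4 × 0.318^1 = 0.343981
P(M+4) = 10 × 0.682^3 × 0.318^2 = 0.320780
P(M+6) = 10 × 0.682^2 × 0.318^3 = 0.149572
P(M+8) = 5 × 0.682^1 × 0.318^4 = 0.034871
P(M+10) = 0.318^5 = 0.003252
The M+2 peak is largest (0.343981); scaling to 100 gives 42.9 : 100.0 : 93.3 : 43.5 : 10.1 : 0.9.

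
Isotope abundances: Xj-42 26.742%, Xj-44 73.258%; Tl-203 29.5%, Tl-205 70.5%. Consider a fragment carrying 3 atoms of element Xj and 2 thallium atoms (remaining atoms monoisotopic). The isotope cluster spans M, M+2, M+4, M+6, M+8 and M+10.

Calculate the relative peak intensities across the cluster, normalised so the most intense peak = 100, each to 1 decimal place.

0.4 : 5.7 : 29.8 : 77.2 : 100.0 : 51.8

Element Xj pattern (n=3): 0.01912413 : 0.15716798 : 0.43055165 : 0.39315624
Thallium pattern (n=2): 0.087025 : 0.41595 : 0.497025
Convolve the two distributions (both contribute in 2-u steps):
  M: 0.01912413×0.087025 = 0.001664
  M+2: 0.01912413×0.41595 + 0.15716798×0.087025 = 0.021632
  M+4: 0.01912413×0.497025 + 0.15716798×0.41595 + 0.43055165×0.087025 = 0.112348
  M+6: 0.15716798×0.497025 + 0.43055165×0.41595 + 0.39315624×0.087025 = 0.291419
  M+8: 0.43055165×0.497025 + 0.39315624×0.41595 = 0.377528
  M+10: 0.39315624×0.497025 = 0.195408
Scale to base peak (0.377528) = 100: 0.4 : 5.7 : 29.8 : 77.2 : 100.0 : 51.8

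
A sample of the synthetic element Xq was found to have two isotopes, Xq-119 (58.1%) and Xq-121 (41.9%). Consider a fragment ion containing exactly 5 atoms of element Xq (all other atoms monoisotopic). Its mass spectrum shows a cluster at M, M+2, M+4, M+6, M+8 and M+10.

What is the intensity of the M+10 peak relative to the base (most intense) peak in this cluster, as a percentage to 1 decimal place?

3.8%

Term probabilities: M 0.0662, M+2 0.2387, M+4 0.3443, M+6 0.2483, M+8 0.0895, M+10 0.0129. Base peak = M+4.
P(M+4) = C(5,2) × 0.581^3 × 0.419^2 = 10 × 0.19612294 × 0.175561 = 0.344315 (base)
P(M+10) = C(5,5) × 0.581^0 × 0.419^5 = 1 × 1.0000 × 0.01291428 = 0.012914
Relative intensity = 0.012914 / 0.344315 × 100 = 3.8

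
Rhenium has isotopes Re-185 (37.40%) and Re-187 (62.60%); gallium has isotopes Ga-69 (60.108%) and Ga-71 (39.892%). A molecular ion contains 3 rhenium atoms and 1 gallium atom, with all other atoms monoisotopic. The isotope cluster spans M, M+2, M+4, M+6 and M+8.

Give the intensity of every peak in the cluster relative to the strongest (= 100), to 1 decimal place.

8.5 : 48.4 : 100.0 : 87.5 : 26.5

Rhenium pattern (n=3): 0.05231362 : 0.26268713 : 0.43968487 : 0.24531438
Gallium pattern (n=1): 0.60108 : 0.39892
Convolve the two distributions (both contribute in 2-u steps):
  M: 0.05231362×0.60108 = 0.031445
  M+2: 0.05231362×0.39892 + 0.26268713×0.60108 = 0.178765
  M+4: 0.26268713×0.39892 + 0.43968487×0.60108 = 0.369077
  M+6: 0.43968487×0.39892 + 0.24531438×0.60108 = 0.322853
  M+8: 0.24531438×0.39892 = 0.097861
Scale to base peak (0.369077) = 100: 8.5 : 48.4 : 100.0 : 87.5 : 26.5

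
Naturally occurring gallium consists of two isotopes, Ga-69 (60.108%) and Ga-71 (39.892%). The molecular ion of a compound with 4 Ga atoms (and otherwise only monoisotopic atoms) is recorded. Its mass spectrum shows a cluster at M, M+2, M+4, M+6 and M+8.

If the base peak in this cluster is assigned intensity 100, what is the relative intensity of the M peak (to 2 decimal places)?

37.67

Term probabilities: M 0.1305, M+2 0.3465, M+4 0.3450, M+6 0.1526, M+8 0.0253. Base peak = M+2.
P(M+2) = C(4,1) × 0.60108^3 × 0.39892^1 = 4 × 0.2171685 × 0.39892 = 0.346531 (base)
P(M) = C(4,0) × 0.60108^4 × 0.39892^0 = 1 × 0.13053564 × 1.0000 = 0.130536
Relative intensity = 0.130536 / 0.346531 × 100 = 37.67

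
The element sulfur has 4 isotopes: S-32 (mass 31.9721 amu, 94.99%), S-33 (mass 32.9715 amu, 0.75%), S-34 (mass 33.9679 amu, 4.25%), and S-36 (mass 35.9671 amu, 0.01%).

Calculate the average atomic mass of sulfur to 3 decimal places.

32.065 amu

Weight each isotope mass by its fractional abundance: 0.9499 × 31.9721 + 0.0075 × 32.9715 + 0.0425 × 33.9679 + 0.0001 × 35.9671
= 30.37030 + 0.24729 + 1.44364 + 0.00360 = 32.06483 amu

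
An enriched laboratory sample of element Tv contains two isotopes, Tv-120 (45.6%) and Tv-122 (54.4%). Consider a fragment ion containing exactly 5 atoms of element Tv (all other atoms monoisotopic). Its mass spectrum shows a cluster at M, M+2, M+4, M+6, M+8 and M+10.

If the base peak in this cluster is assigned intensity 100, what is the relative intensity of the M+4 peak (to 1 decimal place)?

83.8

(0.456 + 0.544)^5 gives M 0.0197, M+2 0.1176, M+4 0.2806, M+6 0.3348, M+8 0.1997, M+10 0.0476; the largest is M+6.
P(M+6) = C(5,3) × 0.456^2 × 0.544^3 = 10 × 0.207936 × 0.16098918 = 0.334754 (base)
P(M+4) = C(5,2) × 0.456^3 × 0.544^2 = 10 × 0.09481882 × 0.295936 = 0.280603
Relative intensity = 0.280603 / 0.334754 × 100 = 83.8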